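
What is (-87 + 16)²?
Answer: 5041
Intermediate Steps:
(-87 + 16)² = (-71)² = 5041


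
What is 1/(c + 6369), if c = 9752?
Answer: 1/16121 ≈ 6.2031e-5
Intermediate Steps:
1/(c + 6369) = 1/(9752 + 6369) = 1/16121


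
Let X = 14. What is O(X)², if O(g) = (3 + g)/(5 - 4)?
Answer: 289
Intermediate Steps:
O(g) = 3 + g (O(g) = (3 + g)/1 = (3 + g)*1 = 3 + g)
O(X)² = (3 + 14)² = 17² = 289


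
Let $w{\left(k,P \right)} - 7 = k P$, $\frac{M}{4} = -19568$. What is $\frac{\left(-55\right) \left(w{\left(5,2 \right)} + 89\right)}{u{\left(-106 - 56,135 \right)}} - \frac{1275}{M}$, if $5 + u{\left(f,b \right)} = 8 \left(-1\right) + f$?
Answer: $\frac{91309777}{2739520} \approx 33.331$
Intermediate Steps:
$M = -78272$ ($M = 4 \left(-19568\right) = -78272$)
$w{\left(k,P \right)} = 7 + P k$ ($w{\left(k,P \right)} = 7 + k P = 7 + P k$)
$u{\left(f,b \right)} = -13 + f$ ($u{\left(f,b \right)} = -5 + \left(8 \left(-1\right) + f\right) = -5 + \left(-8 + f\right) = -13 + f$)
$\frac{\left(-55\right) \left(w{\left(5,2 \right)} + 89\right)}{u{\left(-106 - 56,135 \right)}} - \frac{1275}{M} = \frac{\left(-55\right) \left(\left(7 + 2 \cdot 5\right) + 89\right)}{-13 - 162} - \frac{1275}{-78272} = \frac{\left(-55\right) \left(\left(7 + 10\right) + 89\right)}{-13 - 162} - - \frac{1275}{78272} = \frac{\left(-55\right) \left(17 + 89\right)}{-175} + \frac{1275}{78272} = \left(-55\right) 106 \left(- \frac{1}{175}\right) + \frac{1275}{78272} = \left(-5830\right) \left(- \frac{1}{175}\right) + \frac{1275}{78272} = \frac{1166}{35} + \frac{1275}{78272} = \frac{91309777}{2739520}$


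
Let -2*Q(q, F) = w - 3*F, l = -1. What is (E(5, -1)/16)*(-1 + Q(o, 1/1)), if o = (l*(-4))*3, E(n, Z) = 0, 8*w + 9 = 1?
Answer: 0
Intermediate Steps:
w = -1 (w = -9/8 + (⅛)*1 = -9/8 + ⅛ = -1)
o = 12 (o = -1*(-4)*3 = 4*3 = 12)
Q(q, F) = ½ + 3*F/2 (Q(q, F) = -(-1 - 3*F)/2 = ½ + 3*F/2)
(E(5, -1)/16)*(-1 + Q(o, 1/1)) = (0/16)*(-1 + (½ + (3/2)/1)) = (0*(1/16))*(-1 + (½ + (3/2)*1)) = 0*(-1 + (½ + 3/2)) = 0*(-1 + 2) = 0*1 = 0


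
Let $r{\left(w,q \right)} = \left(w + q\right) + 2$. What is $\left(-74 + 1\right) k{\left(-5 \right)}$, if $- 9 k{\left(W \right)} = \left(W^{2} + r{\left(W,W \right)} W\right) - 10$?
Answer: $\frac{4015}{9} \approx 446.11$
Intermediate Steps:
$r{\left(w,q \right)} = 2 + q + w$ ($r{\left(w,q \right)} = \left(q + w\right) + 2 = 2 + q + w$)
$k{\left(W \right)} = \frac{10}{9} - \frac{W^{2}}{9} - \frac{W \left(2 + 2 W\right)}{9}$ ($k{\left(W \right)} = - \frac{\left(W^{2} + \left(2 + W + W\right) W\right) - 10}{9} = - \frac{\left(W^{2} + \left(2 + 2 W\right) W\right) - 10}{9} = - \frac{\left(W^{2} + W \left(2 + 2 W\right)\right) - 10}{9} = - \frac{-10 + W^{2} + W \left(2 + 2 W\right)}{9} = \frac{10}{9} - \frac{W^{2}}{9} - \frac{W \left(2 + 2 W\right)}{9}$)
$\left(-74 + 1\right) k{\left(-5 \right)} = \left(-74 + 1\right) \left(\frac{10}{9} - - \frac{10}{9} - \frac{\left(-5\right)^{2}}{3}\right) = - 73 \left(\frac{10}{9} + \frac{10}{9} - \frac{25}{3}\right) = \left(-73\right) \left(- \frac{55}{9}\right) = \frac{4015}{9}$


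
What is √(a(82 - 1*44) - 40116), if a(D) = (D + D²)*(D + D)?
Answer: 2*√18129 ≈ 269.29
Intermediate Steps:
a(D) = 2*D*(D + D²) (a(D) = (D + D²)*(2*D) = 2*D*(D + D²))
√(a(82 - 1*44) - 40116) = √(2*(82 - 1*44)²*(1 + (82 - 1*44)) - 40116) = √(2*(82 - 44)²*(1 + (82 - 44)) - 40116) = √(2*38²*(1 + 38) - 40116) = √(2*1444*39 - 40116) = √(112632 - 40116) = √72516 = 2*√18129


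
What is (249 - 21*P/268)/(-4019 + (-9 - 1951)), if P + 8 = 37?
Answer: -22041/534124 ≈ -0.041266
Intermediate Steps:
P = 29 (P = -8 + 37 = 29)
(249 - 21*P/268)/(-4019 + (-9 - 1951)) = (249 - 21*29/268)/(-4019 + (-9 - 1951)) = (249 - 609*1/268)/(-4019 - 1960) = (249 - 609/268)/(-5979) = (66123/268)*(-1/5979) = -22041/534124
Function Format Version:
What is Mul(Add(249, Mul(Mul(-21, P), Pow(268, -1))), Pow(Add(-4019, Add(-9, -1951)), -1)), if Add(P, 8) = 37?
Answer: Rational(-22041, 534124) ≈ -0.041266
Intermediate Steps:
P = 29 (P = Add(-8, 37) = 29)
Mul(Add(249, Mul(Mul(-21, P), Pow(268, -1))), Pow(Add(-4019, Add(-9, -1951)), -1)) = Mul(Add(249, Mul(Mul(-21, 29), Pow(268, -1))), Pow(Add(-4019, Add(-9, -1951)), -1)) = Mul(Add(249, Mul(-609, Rational(1, 268))), Pow(Add(-4019, -1960), -1)) = Mul(Add(249, Rational(-609, 268)), Pow(-5979, -1)) = Mul(Rational(66123, 268), Rational(-1, 5979)) = Rational(-22041, 534124)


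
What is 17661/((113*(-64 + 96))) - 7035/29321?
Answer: 492399621/106024736 ≈ 4.6442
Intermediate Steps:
17661/((113*(-64 + 96))) - 7035/29321 = 17661/((113*32)) - 7035*1/29321 = 17661/3616 - 7035/29321 = 492399621/106024736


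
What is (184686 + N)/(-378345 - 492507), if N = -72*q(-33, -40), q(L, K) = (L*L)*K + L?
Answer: -553897/145142 ≈ -3.8162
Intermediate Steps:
q(L, K) = L + K*L**2 (q(L, K) = L**2*K + L = K*L**2 + L = L + K*L**2)
N = 3138696 (N = -(-2376)*(1 - 40*(-33)) = -(-2376)*(1 + 1320) = -(-2376)*1321 = -72*(-43593) = 3138696)
(184686 + N)/(-378345 - 492507) = (184686 + 3138696)/(-378345 - 492507) = 3323382/(-870852) = 3323382*(-1/870852) = -553897/145142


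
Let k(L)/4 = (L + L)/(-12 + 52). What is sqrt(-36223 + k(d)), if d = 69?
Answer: I*sqrt(905230)/5 ≈ 190.29*I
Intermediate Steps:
k(L) = L/5 (k(L) = 4*((L + L)/(-12 + 52)) = 4*((2*L)/40) = 4*((2*L)*(1/40)) = 4*(L/20) = L/5)
sqrt(-36223 + k(d)) = sqrt(-36223 + (1/5)*69) = sqrt(-36223 + 69/5) = sqrt(-181046/5) = I*sqrt(905230)/5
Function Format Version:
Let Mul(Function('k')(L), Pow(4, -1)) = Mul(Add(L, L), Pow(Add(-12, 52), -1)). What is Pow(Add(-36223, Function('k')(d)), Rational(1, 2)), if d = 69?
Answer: Mul(Rational(1, 5), I, Pow(905230, Rational(1, 2))) ≈ Mul(190.29, I)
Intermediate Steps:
Function('k')(L) = Mul(Rational(1, 5), L) (Function('k')(L) = Mul(4, Mul(Add(L, L), Pow(Add(-12, 52), -1))) = Mul(4, Mul(Mul(2, L), Pow(40, -1))) = Mul(4, Mul(Mul(2, L), Rational(1, 40))) = Mul(4, Mul(Rational(1, 20), L)) = Mul(Rational(1, 5), L))
Pow(Add(-36223, Function('k')(d)), Rational(1, 2)) = Pow(Add(-36223, Mul(Rational(1, 5), 69)), Rational(1, 2)) = Pow(Add(-36223, Rational(69, 5)), Rational(1, 2)) = Pow(Rational(-181046, 5), Rational(1, 2)) = Mul(Rational(1, 5), I, Pow(905230, Rational(1, 2)))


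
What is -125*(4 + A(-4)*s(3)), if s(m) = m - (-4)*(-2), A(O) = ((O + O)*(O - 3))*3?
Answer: 104500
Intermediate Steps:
A(O) = 6*O*(-3 + O) (A(O) = ((2*O)*(-3 + O))*3 = (2*O*(-3 + O))*3 = 6*O*(-3 + O))
s(m) = -8 + m (s(m) = m - 1*8 = m - 8 = -8 + m)
-125*(4 + A(-4)*s(3)) = -125*(4 + (6*(-4)*(-3 - 4))*(-8 + 3)) = -125*(4 + (6*(-4)*(-7))*(-5)) = -125*(4 + 168*(-5)) = -125*(4 - 840) = -125*(-836) = 104500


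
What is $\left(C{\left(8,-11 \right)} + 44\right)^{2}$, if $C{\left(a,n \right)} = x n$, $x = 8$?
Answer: $1936$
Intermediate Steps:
$C{\left(a,n \right)} = 8 n$
$\left(C{\left(8,-11 \right)} + 44\right)^{2} = \left(8 \left(-11\right) + 44\right)^{2} = \left(-88 + 44\right)^{2} = \left(-44\right)^{2} = 1936$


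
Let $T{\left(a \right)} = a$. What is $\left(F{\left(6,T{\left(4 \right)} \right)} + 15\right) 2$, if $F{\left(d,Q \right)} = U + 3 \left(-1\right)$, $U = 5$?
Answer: $34$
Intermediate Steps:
$F{\left(d,Q \right)} = 2$ ($F{\left(d,Q \right)} = 5 + 3 \left(-1\right) = 5 - 3 = 2$)
$\left(F{\left(6,T{\left(4 \right)} \right)} + 15\right) 2 = \left(2 + 15\right) 2 = 17 \cdot 2 = 34$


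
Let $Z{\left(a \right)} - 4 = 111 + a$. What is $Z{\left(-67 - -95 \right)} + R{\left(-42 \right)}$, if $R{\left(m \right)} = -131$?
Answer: $12$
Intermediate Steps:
$Z{\left(a \right)} = 115 + a$ ($Z{\left(a \right)} = 4 + \left(111 + a\right) = 115 + a$)
$Z{\left(-67 - -95 \right)} + R{\left(-42 \right)} = \left(115 - -28\right) - 131 = \left(115 + \left(-67 + 95\right)\right) - 131 = \left(115 + 28\right) - 131 = 143 - 131 = 12$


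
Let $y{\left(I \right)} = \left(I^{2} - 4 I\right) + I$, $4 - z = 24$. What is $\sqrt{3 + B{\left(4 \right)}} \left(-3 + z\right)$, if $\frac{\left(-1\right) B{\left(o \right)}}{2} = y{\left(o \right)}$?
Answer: $- 23 i \sqrt{5} \approx - 51.43 i$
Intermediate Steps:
$z = -20$ ($z = 4 - 24 = -20$)
$y{\left(I \right)} = I^{2} - 3 I$
$B{\left(o \right)} = - 2 o \left(-3 + o\right)$
$\sqrt{3 + B{\left(4 \right)}} \left(-3 + z\right) = \sqrt{3 + 2 \cdot 4 \left(3 - 4\right)} \left(-3 - 20\right) = \sqrt{3 + 2 \cdot 4 \left(3 - 4\right)} \left(-23\right) = \sqrt{3 + 2 \cdot 4 \left(-1\right)} \left(-23\right) = \sqrt{3 - 8} \left(-23\right) = \sqrt{-5} \left(-23\right) = i \sqrt{5} \left(-23\right) = - 23 i \sqrt{5}$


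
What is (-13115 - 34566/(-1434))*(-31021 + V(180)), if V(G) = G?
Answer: 96492976884/239 ≈ 4.0374e+8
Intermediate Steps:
(-13115 - 34566/(-1434))*(-31021 + V(180)) = (-13115 - 34566/(-1434))*(-31021 + 180) = (-13115 - 34566*(-1/1434))*(-30841) = (-13115 + 5761/239)*(-30841) = -3128724/239*(-30841) = 96492976884/239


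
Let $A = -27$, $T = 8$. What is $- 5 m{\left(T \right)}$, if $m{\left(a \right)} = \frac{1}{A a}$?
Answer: $\frac{5}{216} \approx 0.023148$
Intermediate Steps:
$m{\left(a \right)} = - \frac{1}{27 a}$ ($m{\left(a \right)} = \frac{1}{\left(-27\right) a} = - \frac{1}{27 a}$)
$- 5 m{\left(T \right)} = - 5 \left(- \frac{1}{27 \cdot 8}\right) = - 5 \left(\left(- \frac{1}{27}\right) \frac{1}{8}\right) = \left(-5\right) \left(- \frac{1}{216}\right) = \frac{5}{216}$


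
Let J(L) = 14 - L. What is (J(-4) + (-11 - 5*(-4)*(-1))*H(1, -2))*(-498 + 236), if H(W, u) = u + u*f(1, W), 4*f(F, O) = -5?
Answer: -655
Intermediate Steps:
f(F, O) = -5/4 (f(F, O) = (1/4)*(-5) = -5/4)
H(W, u) = -u/4 (H(W, u) = u + u*(-5/4) = u - 5*u/4 = -u/4)
(J(-4) + (-11 - 5*(-4)*(-1))*H(1, -2))*(-498 + 236) = ((14 - 1*(-4)) + (-11 - 5*(-4)*(-1))*(-1/4*(-2)))*(-498 + 236) = ((14 + 4) + (-11 + 20*(-1))*(1/2))*(-262) = (18 + (-11 - 20)*(1/2))*(-262) = (18 - 31*1/2)*(-262) = (18 - 31/2)*(-262) = (5/2)*(-262) = -655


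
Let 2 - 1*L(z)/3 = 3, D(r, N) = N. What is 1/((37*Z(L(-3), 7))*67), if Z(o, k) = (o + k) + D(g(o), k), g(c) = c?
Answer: 1/27269 ≈ 3.6672e-5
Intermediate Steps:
L(z) = -3 (L(z) = 6 - 3*3 = 6 - 9 = -3)
Z(o, k) = o + 2*k (Z(o, k) = (o + k) + k = (k + o) + k = o + 2*k)
1/((37*Z(L(-3), 7))*67) = 1/((37*(-3 + 2*7))*67) = 1/((37*(-3 + 14))*67) = 1/((37*11)*67) = 1/(407*67) = 1/27269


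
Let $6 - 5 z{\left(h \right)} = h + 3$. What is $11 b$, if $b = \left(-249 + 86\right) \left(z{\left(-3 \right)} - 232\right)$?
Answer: $\frac{2069122}{5} \approx 4.1382 \cdot 10^{5}$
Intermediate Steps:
$z{\left(h \right)} = \frac{3}{5} - \frac{h}{5}$ ($z{\left(h \right)} = \frac{6}{5} - \frac{h + 3}{5} = \frac{6}{5} - \frac{3 + h}{5} = \frac{6}{5} - \left(\frac{3}{5} + \frac{h}{5}\right) = \frac{3}{5} - \frac{h}{5}$)
$b = \frac{188102}{5}$ ($b = \left(-249 + 86\right) \left(\left(\frac{3}{5} - - \frac{3}{5}\right) - 232\right) = - 163 \left(\left(\frac{3}{5} + \frac{3}{5}\right) - 232\right) = - 163 \left(\frac{6}{5} - 232\right) = \left(-163\right) \left(- \frac{1154}{5}\right) = \frac{188102}{5} \approx 37620.0$)
$11 b = 11 \cdot \frac{188102}{5} = \frac{2069122}{5}$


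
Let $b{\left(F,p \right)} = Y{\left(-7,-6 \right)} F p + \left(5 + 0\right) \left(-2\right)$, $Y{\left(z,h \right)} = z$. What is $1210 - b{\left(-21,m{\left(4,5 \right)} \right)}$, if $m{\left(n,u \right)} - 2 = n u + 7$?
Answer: $-3043$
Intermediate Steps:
$m{\left(n,u \right)} = 9 + n u$ ($m{\left(n,u \right)} = 2 + \left(n u + 7\right) = 2 + \left(7 + n u\right) = 9 + n u$)
$b{\left(F,p \right)} = -10 - 7 F p$ ($b{\left(F,p \right)} = - 7 F p + \left(5 + 0\right) \left(-2\right) = - 7 F p + 5 \left(-2\right) = - 7 F p - 10 = -10 - 7 F p$)
$1210 - b{\left(-21,m{\left(4,5 \right)} \right)} = 1210 - \left(-10 - - 147 \left(9 + 4 \cdot 5\right)\right) = 1210 - \left(-10 - - 147 \left(9 + 20\right)\right) = 1210 - \left(-10 - \left(-147\right) 29\right) = 1210 - \left(-10 + 4263\right) = 1210 - 4253 = -3043$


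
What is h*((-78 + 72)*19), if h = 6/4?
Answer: -171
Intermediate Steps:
h = 3/2 (h = 6*(¼) = 3/2 ≈ 1.5000)
h*((-78 + 72)*19) = 3*((-78 + 72)*19)/2 = 3*(-6*19)/2 = (3/2)*(-114) = -171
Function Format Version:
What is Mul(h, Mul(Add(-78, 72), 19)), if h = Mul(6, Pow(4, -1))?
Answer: -171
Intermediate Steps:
h = Rational(3, 2) (h = Mul(6, Rational(1, 4)) = Rational(3, 2) ≈ 1.5000)
Mul(h, Mul(Add(-78, 72), 19)) = Mul(Rational(3, 2), Mul(Add(-78, 72), 19)) = Mul(Rational(3, 2), Mul(-6, 19)) = Mul(Rational(3, 2), -114) = -171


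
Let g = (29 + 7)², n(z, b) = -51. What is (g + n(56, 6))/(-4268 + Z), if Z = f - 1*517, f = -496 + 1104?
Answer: -1245/4177 ≈ -0.29806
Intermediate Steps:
g = 1296 (g = 36² = 1296)
f = 608
Z = 91 (Z = 608 - 1*517 = 608 - 517 = 91)
(g + n(56, 6))/(-4268 + Z) = (1296 - 51)/(-4268 + 91) = 1245/(-4177) = 1245*(-1/4177) = -1245/4177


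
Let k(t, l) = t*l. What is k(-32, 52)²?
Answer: 2768896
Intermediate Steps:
k(t, l) = l*t
k(-32, 52)² = (52*(-32))² = (-1664)² = 2768896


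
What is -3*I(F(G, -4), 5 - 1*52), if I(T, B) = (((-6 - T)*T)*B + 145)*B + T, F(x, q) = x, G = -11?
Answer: 384963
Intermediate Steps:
I(T, B) = T + B*(145 + B*T*(-6 - T)) (I(T, B) = ((T*(-6 - T))*B + 145)*B + T = (B*T*(-6 - T) + 145)*B + T = (145 + B*T*(-6 - T))*B + T = B*(145 + B*T*(-6 - T)) + T = T + B*(145 + B*T*(-6 - T)))
-3*I(F(G, -4), 5 - 1*52) = -3*(-11 + 145*(5 - 1*52) - 1*(5 - 1*52)**2*(-11)**2 - 6*(-11)*(5 - 1*52)**2) = -3*(-11 + 145*(5 - 52) - 1*(5 - 52)**2*121 - 6*(-11)*(5 - 52)**2) = -3*(-11 + 145*(-47) - 1*(-47)**2*121 - 6*(-11)*(-47)**2) = -3*(-11 - 6815 - 1*2209*121 - 6*(-11)*2209) = -3*(-11 - 6815 - 267289 + 145794) = -3*(-128321) = 384963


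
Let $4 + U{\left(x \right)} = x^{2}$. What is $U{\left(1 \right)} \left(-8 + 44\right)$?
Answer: $-108$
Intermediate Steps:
$U{\left(x \right)} = -4 + x^{2}$
$U{\left(1 \right)} \left(-8 + 44\right) = \left(-4 + 1^{2}\right) \left(-8 + 44\right) = \left(-4 + 1\right) 36 = \left(-3\right) 36 = -108$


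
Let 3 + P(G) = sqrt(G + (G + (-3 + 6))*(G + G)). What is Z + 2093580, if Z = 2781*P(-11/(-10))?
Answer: 2085237 + 2781*sqrt(253)/5 ≈ 2.0941e+6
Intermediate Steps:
P(G) = -3 + sqrt(G + 2*G*(3 + G)) (P(G) = -3 + sqrt(G + (G + (-3 + 6))*(G + G)) = -3 + sqrt(G + (G + 3)*(2*G)) = -3 + sqrt(G + (3 + G)*(2*G)) = -3 + sqrt(G + 2*G*(3 + G)))
Z = -8343 + 2781*sqrt(253)/5 (Z = 2781*(-3 + sqrt((-11/(-10))*(7 + 2*(-11/(-10))))) = 2781*(-3 + sqrt((-11*(-1/10))*(7 + 2*(-11*(-1/10))))) = 2781*(-3 + sqrt(11*(7 + 2*(11/10))/10)) = 2781*(-3 + sqrt(11*(7 + 11/5)/10)) = 2781*(-3 + sqrt((11/10)*(46/5))) = 2781*(-3 + sqrt(253/25)) = 2781*(-3 + sqrt(253)/5) = -8343 + 2781*sqrt(253)/5 ≈ 503.90)
Z + 2093580 = (-8343 + 2781*sqrt(253)/5) + 2093580 = 2085237 + 2781*sqrt(253)/5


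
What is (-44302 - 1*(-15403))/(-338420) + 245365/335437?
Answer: 92730217163/113518589540 ≈ 0.81687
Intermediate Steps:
(-44302 - 1*(-15403))/(-338420) + 245365/335437 = (-44302 + 15403)*(-1/338420) + 245365*(1/335437) = -28899*(-1/338420) + 245365/335437 = 28899/338420 + 245365/335437 = 92730217163/113518589540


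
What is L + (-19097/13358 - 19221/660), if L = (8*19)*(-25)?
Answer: -5628537023/1469380 ≈ -3830.6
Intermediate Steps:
L = -3800 (L = 152*(-25) = -3800)
L + (-19097/13358 - 19221/660) = -3800 + (-19097/13358 - 19221/660) = -3800 + (-19097*1/13358 - 19221*1/660) = -3800 + (-19097/13358 - 6407/220) = -3800 - 44893023/1469380 = -5628537023/1469380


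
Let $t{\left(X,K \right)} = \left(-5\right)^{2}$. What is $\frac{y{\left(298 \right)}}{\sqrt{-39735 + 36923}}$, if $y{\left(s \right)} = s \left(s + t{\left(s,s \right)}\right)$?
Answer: $- \frac{2533 i \sqrt{703}}{37} \approx - 1815.1 i$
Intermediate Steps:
$t{\left(X,K \right)} = 25$
$y{\left(s \right)} = s \left(25 + s\right)$ ($y{\left(s \right)} = s \left(s + 25\right) = s \left(25 + s\right)$)
$\frac{y{\left(298 \right)}}{\sqrt{-39735 + 36923}} = \frac{298 \left(25 + 298\right)}{\sqrt{-39735 + 36923}} = \frac{298 \cdot 323}{\sqrt{-2812}} = \frac{96254}{2 i \sqrt{703}} = 96254 \left(- \frac{i \sqrt{703}}{1406}\right) = - \frac{2533 i \sqrt{703}}{37}$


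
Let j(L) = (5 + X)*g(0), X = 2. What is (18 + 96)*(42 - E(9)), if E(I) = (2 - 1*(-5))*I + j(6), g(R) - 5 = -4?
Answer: -3192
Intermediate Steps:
g(R) = 1 (g(R) = 5 - 4 = 1)
j(L) = 7 (j(L) = (5 + 2)*1 = 7*1 = 7)
E(I) = 7 + 7*I (E(I) = (2 - 1*(-5))*I + 7 = (2 + 5)*I + 7 = 7*I + 7 = 7 + 7*I)
(18 + 96)*(42 - E(9)) = (18 + 96)*(42 - (7 + 7*9)) = 114*(42 - (7 + 63)) = 114*(42 - 1*70) = 114*(42 - 70) = 114*(-28) = -3192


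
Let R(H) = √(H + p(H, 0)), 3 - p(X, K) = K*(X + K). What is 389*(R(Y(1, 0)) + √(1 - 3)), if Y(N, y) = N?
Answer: 778 + 389*I*√2 ≈ 778.0 + 550.13*I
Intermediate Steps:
p(X, K) = 3 - K*(K + X) (p(X, K) = 3 - K*(X + K) = 3 - K*(K + X))
R(H) = √(3 + H) (R(H) = √(H + (3 - 1*0² - 1*0*H)) = √(H + (3 - 1*0 + 0)) = √(H + (3 + 0 + 0)) = √(H + 3) = √(3 + H))
389*(R(Y(1, 0)) + √(1 - 3)) = 389*(√(3 + 1) + √(1 - 3)) = 389*(√4 + √(-2)) = 389*(2 + I*√2) = 778 + 389*I*√2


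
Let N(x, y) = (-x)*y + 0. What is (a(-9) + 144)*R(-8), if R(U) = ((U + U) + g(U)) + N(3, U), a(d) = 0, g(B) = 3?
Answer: 1584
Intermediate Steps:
N(x, y) = -x*y (N(x, y) = -x*y + 0 = -x*y)
R(U) = 3 - U (R(U) = ((U + U) + 3) - 1*3*U = (2*U + 3) - 3*U = (3 + 2*U) - 3*U = 3 - U)
(a(-9) + 144)*R(-8) = (0 + 144)*(3 - 1*(-8)) = 144*(3 + 8) = 144*11 = 1584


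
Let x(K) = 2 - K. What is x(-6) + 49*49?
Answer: 2409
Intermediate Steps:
x(-6) + 49*49 = (2 - 1*(-6)) + 49*49 = (2 + 6) + 2401 = 8 + 2401 = 2409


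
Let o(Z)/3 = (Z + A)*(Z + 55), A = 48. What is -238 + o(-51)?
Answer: -274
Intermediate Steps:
o(Z) = 3*(48 + Z)*(55 + Z) (o(Z) = 3*((Z + 48)*(Z + 55)) = 3*((48 + Z)*(55 + Z)) = 3*(48 + Z)*(55 + Z))
-238 + o(-51) = -238 + (7920 + 3*(-51)² + 309*(-51)) = -238 + (7920 + 3*2601 - 15759) = -238 + (7920 + 7803 - 15759) = -238 - 36 = -274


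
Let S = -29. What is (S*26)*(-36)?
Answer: 27144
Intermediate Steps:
(S*26)*(-36) = -29*26*(-36) = -754*(-36) = 27144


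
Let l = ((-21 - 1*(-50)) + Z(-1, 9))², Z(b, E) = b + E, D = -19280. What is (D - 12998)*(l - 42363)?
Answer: 1323204332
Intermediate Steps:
Z(b, E) = E + b
l = 1369 (l = ((-21 - 1*(-50)) + (9 - 1))² = ((-21 + 50) + 8)² = (29 + 8)² = 37² = 1369)
(D - 12998)*(l - 42363) = (-19280 - 12998)*(1369 - 42363) = -32278*(-40994) = 1323204332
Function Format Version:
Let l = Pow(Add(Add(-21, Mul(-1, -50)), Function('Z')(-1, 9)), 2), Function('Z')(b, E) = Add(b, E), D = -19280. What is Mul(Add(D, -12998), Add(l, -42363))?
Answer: 1323204332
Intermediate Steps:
Function('Z')(b, E) = Add(E, b)
l = 1369 (l = Pow(Add(Add(-21, Mul(-1, -50)), Add(9, -1)), 2) = Pow(Add(Add(-21, 50), 8), 2) = Pow(Add(29, 8), 2) = Pow(37, 2) = 1369)
Mul(Add(D, -12998), Add(l, -42363)) = Mul(Add(-19280, -12998), Add(1369, -42363)) = Mul(-32278, -40994) = 1323204332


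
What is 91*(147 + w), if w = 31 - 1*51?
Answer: 11557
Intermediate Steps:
w = -20 (w = 31 - 51 = -20)
91*(147 + w) = 91*(147 - 20) = 91*127 = 11557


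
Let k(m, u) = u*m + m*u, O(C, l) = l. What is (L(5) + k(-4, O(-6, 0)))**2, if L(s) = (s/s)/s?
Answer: 1/25 ≈ 0.040000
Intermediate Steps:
k(m, u) = 2*m*u (k(m, u) = m*u + m*u = 2*m*u)
L(s) = 1/s
(L(5) + k(-4, O(-6, 0)))**2 = (1/5 + 2*(-4)*0)**2 = (1/5 + 0)**2 = (1/5)**2 = 1/25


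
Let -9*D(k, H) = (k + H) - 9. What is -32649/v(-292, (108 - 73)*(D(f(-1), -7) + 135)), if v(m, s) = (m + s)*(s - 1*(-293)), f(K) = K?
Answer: -2644569/1852792444 ≈ -0.0014273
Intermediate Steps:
D(k, H) = 1 - H/9 - k/9 (D(k, H) = -((k + H) - 9)/9 = -((H + k) - 9)/9 = -(-9 + H + k)/9 = 1 - H/9 - k/9)
v(m, s) = (293 + s)*(m + s) (v(m, s) = (m + s)*(s + 293) = (m + s)*(293 + s) = (293 + s)*(m + s))
-32649/v(-292, (108 - 73)*(D(f(-1), -7) + 135)) = -32649/(((108 - 73)*((1 - ⅑*(-7) - ⅑*(-1)) + 135))² + 293*(-292) + 293*((108 - 73)*((1 - ⅑*(-7) - ⅑*(-1)) + 135)) - 292*(108 - 73)*((1 - ⅑*(-7) - ⅑*(-1)) + 135)) = -32649/((35*((1 + 7/9 + ⅑) + 135))² - 85556 + 293*(35*((1 + 7/9 + ⅑) + 135)) - 10220*((1 + 7/9 + ⅑) + 135)) = -32649/((35*(17/9 + 135))² - 85556 + 293*(35*(17/9 + 135)) - 10220*(17/9 + 135)) = -32649/((35*(1232/9))² - 85556 + 293*(35*(1232/9)) - 10220*1232/9) = -32649/((43120/9)² - 85556 + 293*(43120/9) - 292*43120/9) = -32649/(1859334400/81 - 85556 + 12634160/9 - 12591040/9) = -32649/1852792444/81 = -32649*81/1852792444 = -2644569/1852792444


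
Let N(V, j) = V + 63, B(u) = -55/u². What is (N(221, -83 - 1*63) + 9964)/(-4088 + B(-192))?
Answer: -377782272/150700087 ≈ -2.5068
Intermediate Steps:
B(u) = -55/u²
N(V, j) = 63 + V
(N(221, -83 - 1*63) + 9964)/(-4088 + B(-192)) = ((63 + 221) + 9964)/(-4088 - 55/(-192)²) = (284 + 9964)/(-4088 - 55*1/36864) = 10248/(-4088 - 55/36864) = 10248/(-150700087/36864) = 10248*(-36864/150700087) = -377782272/150700087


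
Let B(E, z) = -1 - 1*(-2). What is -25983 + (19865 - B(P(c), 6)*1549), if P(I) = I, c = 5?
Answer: -7667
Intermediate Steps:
B(E, z) = 1 (B(E, z) = -1 + 2 = 1)
-25983 + (19865 - B(P(c), 6)*1549) = -25983 + (19865 - 1549) = -25983 + 18316 = -7667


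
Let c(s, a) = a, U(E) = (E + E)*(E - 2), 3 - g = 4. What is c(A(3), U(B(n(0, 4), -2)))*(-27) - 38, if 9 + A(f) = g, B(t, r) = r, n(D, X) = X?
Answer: -470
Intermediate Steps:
g = -1 (g = 3 - 1*4 = 3 - 4 = -1)
U(E) = 2*E*(-2 + E) (U(E) = (2*E)*(-2 + E) = 2*E*(-2 + E))
A(f) = -10 (A(f) = -9 - 1 = -10)
c(A(3), U(B(n(0, 4), -2)))*(-27) - 38 = (2*(-2)*(-2 - 2))*(-27) - 38 = (2*(-2)*(-4))*(-27) - 38 = 16*(-27) - 38 = -432 - 38 = -470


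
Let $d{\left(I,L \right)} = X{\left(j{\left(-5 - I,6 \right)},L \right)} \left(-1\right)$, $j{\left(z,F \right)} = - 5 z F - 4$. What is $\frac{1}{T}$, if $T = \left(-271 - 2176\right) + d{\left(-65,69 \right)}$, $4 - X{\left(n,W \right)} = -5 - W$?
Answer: $- \frac{1}{2525} \approx -0.00039604$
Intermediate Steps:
$j{\left(z,F \right)} = -4 - 5 F z$ ($j{\left(z,F \right)} = - 5 F z - 4 = -4 - 5 F z$)
$X{\left(n,W \right)} = 9 + W$ ($X{\left(n,W \right)} = 4 - \left(-5 - W\right) = 4 + \left(5 + W\right) = 9 + W$)
$d{\left(I,L \right)} = -9 - L$ ($d{\left(I,L \right)} = \left(9 + L\right) \left(-1\right) = -9 - L$)
$T = -2525$ ($T = \left(-271 - 2176\right) - 78 = -2447 - 78 = -2525$)
$\frac{1}{T} = \frac{1}{-2525} = - \frac{1}{2525}$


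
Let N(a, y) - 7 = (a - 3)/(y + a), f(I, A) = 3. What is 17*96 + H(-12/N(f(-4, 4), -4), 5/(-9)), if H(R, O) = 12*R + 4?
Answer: 11308/7 ≈ 1615.4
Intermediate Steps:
N(a, y) = 7 + (-3 + a)/(a + y) (N(a, y) = 7 + (a - 3)/(y + a) = 7 + (-3 + a)/(a + y))
H(R, O) = 4 + 12*R
17*96 + H(-12/N(f(-4, 4), -4), 5/(-9)) = 17*96 + (4 + 12*(-12*(3 - 4)/(-3 + 7*(-4) + 8*3))) = 1632 + (4 + 12*(-12*(-1/(-3 - 28 + 24)))) = 1632 + (4 + 12*(-12/((-1*(-7))))) = 1632 + (4 + 12*(-12/7)) = 1632 + (4 - 144/7) = 1632 - 116/7 = 11308/7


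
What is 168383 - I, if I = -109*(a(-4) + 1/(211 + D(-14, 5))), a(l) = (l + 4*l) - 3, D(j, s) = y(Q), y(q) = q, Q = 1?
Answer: 35165821/212 ≈ 1.6588e+5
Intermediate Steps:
D(j, s) = 1
a(l) = -3 + 5*l (a(l) = 5*l - 3 = -3 + 5*l)
I = 531375/212 (I = -109*((-3 + 5*(-4)) + 1/(211 + 1)) = -109*((-3 - 20) + 1/212) = -109*(-23 + 1/212) = -109*(-4875/212) = 531375/212 ≈ 2506.5)
168383 - I = 168383 - 1*531375/212 = 168383 - 531375/212 = 35165821/212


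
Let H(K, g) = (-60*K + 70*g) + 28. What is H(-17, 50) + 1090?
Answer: 5638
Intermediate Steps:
H(K, g) = 28 - 60*K + 70*g
H(-17, 50) + 1090 = (28 - 60*(-17) + 70*50) + 1090 = (28 + 1020 + 3500) + 1090 = 4548 + 1090 = 5638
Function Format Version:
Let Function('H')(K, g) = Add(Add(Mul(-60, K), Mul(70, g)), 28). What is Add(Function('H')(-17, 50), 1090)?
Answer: 5638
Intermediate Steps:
Function('H')(K, g) = Add(28, Mul(-60, K), Mul(70, g))
Add(Function('H')(-17, 50), 1090) = Add(Add(28, Mul(-60, -17), Mul(70, 50)), 1090) = Add(Add(28, 1020, 3500), 1090) = Add(4548, 1090) = 5638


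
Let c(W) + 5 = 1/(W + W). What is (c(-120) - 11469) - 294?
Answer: -2824321/240 ≈ -11768.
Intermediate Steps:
c(W) = -5 + 1/(2*W) (c(W) = -5 + 1/(W + W) = -5 + 1/(2*W))
(c(-120) - 11469) - 294 = ((-5 + (½)/(-120)) - 11469) - 294 = ((-5 + (½)*(-1/120)) - 11469) - 294 = ((-5 - 1/240) - 11469) - 294 = (-1201/240 - 11469) - 294 = -2753761/240 - 294 = -2824321/240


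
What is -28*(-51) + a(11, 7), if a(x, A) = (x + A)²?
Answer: 1752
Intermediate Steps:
a(x, A) = (A + x)²
-28*(-51) + a(11, 7) = -28*(-51) + (7 + 11)² = 1428 + 18² = 1428 + 324 = 1752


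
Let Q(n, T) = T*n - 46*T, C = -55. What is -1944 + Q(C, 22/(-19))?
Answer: -34714/19 ≈ -1827.1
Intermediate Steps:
Q(n, T) = -46*T + T*n
-1944 + Q(C, 22/(-19)) = -1944 + (22/(-19))*(-46 - 55) = -1944 + (22*(-1/19))*(-101) = -1944 - 22/19*(-101) = -1944 + 2222/19 = -34714/19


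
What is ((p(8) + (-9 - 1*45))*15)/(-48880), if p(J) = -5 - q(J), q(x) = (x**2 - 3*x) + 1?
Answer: 75/2444 ≈ 0.030687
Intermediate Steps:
q(x) = 1 + x**2 - 3*x
p(J) = -6 - J**2 + 3*J (p(J) = -5 - (1 + J**2 - 3*J) = -5 + (-1 - J**2 + 3*J) = -6 - J**2 + 3*J)
((p(8) + (-9 - 1*45))*15)/(-48880) = (((-6 - 1*8**2 + 3*8) + (-9 - 1*45))*15)/(-48880) = (((-6 - 1*64 + 24) + (-9 - 45))*15)*(-1/48880) = (((-6 - 64 + 24) - 54)*15)*(-1/48880) = ((-46 - 54)*15)*(-1/48880) = -100*15*(-1/48880) = -1500*(-1/48880) = 75/2444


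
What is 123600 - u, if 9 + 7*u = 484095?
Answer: 381114/7 ≈ 54445.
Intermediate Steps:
u = 484086/7 (u = -9/7 + (⅐)*484095 = -9/7 + 484095/7 = 484086/7 ≈ 69155.)
123600 - u = 123600 - 1*484086/7 = 123600 - 484086/7 = 381114/7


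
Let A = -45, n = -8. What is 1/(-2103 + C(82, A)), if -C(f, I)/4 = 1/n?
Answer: -2/4205 ≈ -0.00047562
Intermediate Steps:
C(f, I) = ½ (C(f, I) = -4/(-8) = -4*(-⅛) = ½)
1/(-2103 + C(82, A)) = 1/(-2103 + ½) = 1/(-4205/2) = -2/4205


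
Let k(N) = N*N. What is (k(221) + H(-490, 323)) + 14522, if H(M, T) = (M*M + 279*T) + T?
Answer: 393903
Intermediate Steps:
k(N) = N²
H(M, T) = M² + 280*T (H(M, T) = (M² + 279*T) + T = M² + 280*T)
(k(221) + H(-490, 323)) + 14522 = (221² + ((-490)² + 280*323)) + 14522 = (48841 + (240100 + 90440)) + 14522 = (48841 + 330540) + 14522 = 379381 + 14522 = 393903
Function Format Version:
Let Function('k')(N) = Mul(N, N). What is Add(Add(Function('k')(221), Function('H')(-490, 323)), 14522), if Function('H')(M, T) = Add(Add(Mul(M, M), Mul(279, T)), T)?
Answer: 393903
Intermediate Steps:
Function('k')(N) = Pow(N, 2)
Function('H')(M, T) = Add(Pow(M, 2), Mul(280, T)) (Function('H')(M, T) = Add(Add(Pow(M, 2), Mul(279, T)), T) = Add(Pow(M, 2), Mul(280, T)))
Add(Add(Function('k')(221), Function('H')(-490, 323)), 14522) = Add(Add(Pow(221, 2), Add(Pow(-490, 2), Mul(280, 323))), 14522) = Add(Add(48841, Add(240100, 90440)), 14522) = Add(Add(48841, 330540), 14522) = Add(379381, 14522) = 393903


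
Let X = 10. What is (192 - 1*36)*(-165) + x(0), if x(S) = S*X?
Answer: -25740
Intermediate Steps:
x(S) = 10*S (x(S) = S*10 = 10*S)
(192 - 1*36)*(-165) + x(0) = (192 - 1*36)*(-165) + 10*0 = (192 - 36)*(-165) + 0 = 156*(-165) + 0 = -25740 + 0 = -25740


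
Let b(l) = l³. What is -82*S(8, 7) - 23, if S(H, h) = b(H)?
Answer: -42007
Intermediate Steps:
S(H, h) = H³
-82*S(8, 7) - 23 = -82*8³ - 23 = -82*512 - 23 = -41984 - 23 = -42007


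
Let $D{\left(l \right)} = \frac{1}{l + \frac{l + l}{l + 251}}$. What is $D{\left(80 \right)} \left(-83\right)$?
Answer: $- \frac{27473}{26640} \approx -1.0313$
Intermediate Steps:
$D{\left(l \right)} = \frac{1}{l + \frac{2 l}{251 + l}}$
$D{\left(80 \right)} \left(-83\right) = \frac{251 + 80}{80 \left(253 + 80\right)} \left(-83\right) = \frac{1}{80} \cdot \frac{1}{333} \cdot 331 \left(-83\right) = \frac{331}{26640} \left(-83\right) = - \frac{27473}{26640}$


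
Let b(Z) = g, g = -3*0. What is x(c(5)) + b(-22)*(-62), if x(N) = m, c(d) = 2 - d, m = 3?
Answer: 3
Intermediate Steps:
g = 0
x(N) = 3
b(Z) = 0
x(c(5)) + b(-22)*(-62) = 3 + 0*(-62) = 3 + 0 = 3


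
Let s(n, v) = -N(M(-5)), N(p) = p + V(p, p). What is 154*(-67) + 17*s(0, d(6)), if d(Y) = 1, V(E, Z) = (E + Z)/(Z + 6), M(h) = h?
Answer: -10063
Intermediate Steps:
V(E, Z) = (E + Z)/(6 + Z)
N(p) = p + 2*p/(6 + p) (N(p) = p + (p + p)/(6 + p) = p + (2*p)/(6 + p) = p + 2*p/(6 + p))
s(n, v) = 15 (s(n, v) = -(-5)*(8 - 5)/(6 - 5) = -(-5)*3/1 = -(-5)*3 = -1*(-15) = 15)
154*(-67) + 17*s(0, d(6)) = 154*(-67) + 17*15 = -10318 + 255 = -10063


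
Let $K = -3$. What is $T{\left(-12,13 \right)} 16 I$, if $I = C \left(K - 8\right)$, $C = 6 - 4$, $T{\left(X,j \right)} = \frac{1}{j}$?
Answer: $- \frac{352}{13} \approx -27.077$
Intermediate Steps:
$C = 2$
$I = -22$ ($I = 2 \left(-3 - 8\right) = 2 \left(-11\right) = -22$)
$T{\left(-12,13 \right)} 16 I = \frac{1}{13} \cdot 16 \left(-22\right) = \frac{16}{13} \left(-22\right) = - \frac{352}{13}$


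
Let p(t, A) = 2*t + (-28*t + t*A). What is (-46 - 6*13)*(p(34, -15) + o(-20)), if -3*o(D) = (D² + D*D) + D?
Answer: 205096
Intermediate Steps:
o(D) = -2*D²/3 - D/3 (o(D) = -((D² + D*D) + D)/3 = -((D² + D²) + D)/3 = -(2*D² + D)/3 = -(D + 2*D²)/3 = -2*D²/3 - D/3)
p(t, A) = -26*t + A*t (p(t, A) = 2*t + (-28*t + A*t) = -26*t + A*t)
(-46 - 6*13)*(p(34, -15) + o(-20)) = (-46 - 6*13)*(34*(-26 - 15) - ⅓*(-20)*(1 + 2*(-20))) = (-46 - 1*78)*(34*(-41) - ⅓*(-20)*(1 - 40)) = (-46 - 78)*(-1394 - ⅓*(-20)*(-39)) = -124*(-1394 - 260) = -124*(-1654) = 205096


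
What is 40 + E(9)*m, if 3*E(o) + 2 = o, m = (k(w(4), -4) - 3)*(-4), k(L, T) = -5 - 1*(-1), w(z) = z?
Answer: 316/3 ≈ 105.33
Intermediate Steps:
k(L, T) = -4 (k(L, T) = -5 + 1 = -4)
m = 28 (m = (-4 - 3)*(-4) = -7*(-4) = 28)
E(o) = -⅔ + o/3
40 + E(9)*m = 40 + (-⅔ + (⅓)*9)*28 = 40 + (-⅔ + 3)*28 = 40 + (7/3)*28 = 40 + 196/3 = 316/3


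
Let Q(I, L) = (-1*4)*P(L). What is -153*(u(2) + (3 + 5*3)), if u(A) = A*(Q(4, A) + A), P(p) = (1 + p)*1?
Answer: 306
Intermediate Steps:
P(p) = 1 + p
Q(I, L) = -4 - 4*L (Q(I, L) = (-1*4)*(1 + L) = -4*(1 + L) = -4 - 4*L)
u(A) = A*(-4 - 3*A) (u(A) = A*((-4 - 4*A) + A) = A*(-4 - 3*A))
-153*(u(2) + (3 + 5*3)) = -153*(2*(-4 - 3*2) + (3 + 5*3)) = -153*(2*(-4 - 6) + (3 + 15)) = -153*(2*(-10) + 18) = -153*(-20 + 18) = -153*(-2) = 306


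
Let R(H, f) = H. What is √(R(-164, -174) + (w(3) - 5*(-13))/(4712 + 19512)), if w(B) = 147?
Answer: I*√1503600334/3028 ≈ 12.806*I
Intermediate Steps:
√(R(-164, -174) + (w(3) - 5*(-13))/(4712 + 19512)) = √(-164 + (147 - 5*(-13))/(4712 + 19512)) = √(-164 + (147 + 65)/24224) = √(-164 + 212*(1/24224)) = √(-164 + 53/6056) = √(-993131/6056) = I*√1503600334/3028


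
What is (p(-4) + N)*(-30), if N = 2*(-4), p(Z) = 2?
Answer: 180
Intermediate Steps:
N = -8
(p(-4) + N)*(-30) = (2 - 8)*(-30) = -6*(-30) = 180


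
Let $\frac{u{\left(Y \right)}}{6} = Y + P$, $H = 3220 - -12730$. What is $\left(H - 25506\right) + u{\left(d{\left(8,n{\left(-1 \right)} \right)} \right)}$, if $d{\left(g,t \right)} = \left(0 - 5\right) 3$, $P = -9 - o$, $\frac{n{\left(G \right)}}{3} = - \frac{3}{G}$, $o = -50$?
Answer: $-9400$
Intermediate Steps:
$n{\left(G \right)} = - \frac{9}{G}$ ($n{\left(G \right)} = 3 \left(- \frac{3}{G}\right) = - \frac{9}{G}$)
$P = 41$ ($P = -9 - -50 = -9 + 50 = 41$)
$H = 15950$ ($H = 3220 + 12730 = 15950$)
$d{\left(g,t \right)} = -15$ ($d{\left(g,t \right)} = \left(-5\right) 3 = -15$)
$u{\left(Y \right)} = 246 + 6 Y$ ($u{\left(Y \right)} = 6 \left(Y + 41\right) = 6 \left(41 + Y\right) = 246 + 6 Y$)
$\left(H - 25506\right) + u{\left(d{\left(8,n{\left(-1 \right)} \right)} \right)} = \left(15950 - 25506\right) + \left(246 + 6 \left(-15\right)\right) = -9556 + \left(246 - 90\right) = -9556 + 156 = -9400$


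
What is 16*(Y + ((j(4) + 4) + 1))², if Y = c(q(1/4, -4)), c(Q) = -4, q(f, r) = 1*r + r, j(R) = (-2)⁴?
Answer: 4624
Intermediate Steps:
j(R) = 16
q(f, r) = 2*r (q(f, r) = r + r = 2*r)
Y = -4
16*(Y + ((j(4) + 4) + 1))² = 16*(-4 + ((16 + 4) + 1))² = 16*(-4 + (20 + 1))² = 16*(-4 + 21)² = 16*17² = 16*289 = 4624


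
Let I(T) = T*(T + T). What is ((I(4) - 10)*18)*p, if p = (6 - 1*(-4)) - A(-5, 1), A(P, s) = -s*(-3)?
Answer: 2772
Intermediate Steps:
I(T) = 2*T² (I(T) = T*(2*T) = 2*T²)
A(P, s) = 3*s
p = 7 (p = (6 - 1*(-4)) - 3 = (6 + 4) - 1*3 = 10 - 3 = 7)
((I(4) - 10)*18)*p = ((2*4² - 10)*18)*7 = ((2*16 - 10)*18)*7 = ((32 - 10)*18)*7 = (22*18)*7 = 396*7 = 2772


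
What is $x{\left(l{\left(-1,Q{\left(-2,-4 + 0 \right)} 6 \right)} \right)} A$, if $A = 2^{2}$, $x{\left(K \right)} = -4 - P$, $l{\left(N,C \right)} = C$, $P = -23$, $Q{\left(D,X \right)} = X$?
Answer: $76$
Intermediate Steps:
$x{\left(K \right)} = 19$ ($x{\left(K \right)} = -4 - -23 = -4 + 23 = 19$)
$A = 4$
$x{\left(l{\left(-1,Q{\left(-2,-4 + 0 \right)} 6 \right)} \right)} A = 19 \cdot 4 = 76$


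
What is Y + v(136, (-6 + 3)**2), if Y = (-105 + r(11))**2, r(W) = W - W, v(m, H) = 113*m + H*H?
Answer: 26474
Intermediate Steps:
v(m, H) = H**2 + 113*m (v(m, H) = 113*m + H**2 = H**2 + 113*m)
r(W) = 0
Y = 11025 (Y = (-105 + 0)**2 = (-105)**2 = 11025)
Y + v(136, (-6 + 3)**2) = 11025 + (((-6 + 3)**2)**2 + 113*136) = 11025 + (((-3)**2)**2 + 15368) = 11025 + (9**2 + 15368) = 11025 + (81 + 15368) = 11025 + 15449 = 26474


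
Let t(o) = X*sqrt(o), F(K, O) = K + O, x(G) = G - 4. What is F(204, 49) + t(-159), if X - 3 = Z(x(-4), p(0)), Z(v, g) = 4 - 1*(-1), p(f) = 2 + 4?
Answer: 253 + 8*I*sqrt(159) ≈ 253.0 + 100.88*I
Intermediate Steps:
x(G) = -4 + G
p(f) = 6
Z(v, g) = 5 (Z(v, g) = 4 + 1 = 5)
X = 8 (X = 3 + 5 = 8)
t(o) = 8*sqrt(o)
F(204, 49) + t(-159) = (204 + 49) + 8*sqrt(-159) = 253 + 8*(I*sqrt(159)) = 253 + 8*I*sqrt(159)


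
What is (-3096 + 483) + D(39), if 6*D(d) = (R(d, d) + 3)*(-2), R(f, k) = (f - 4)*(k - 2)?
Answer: -9137/3 ≈ -3045.7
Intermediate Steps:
R(f, k) = (-4 + f)*(-2 + k)
D(d) = -11/3 + 2*d - d²/3 (D(d) = (((8 - 4*d - 2*d + d*d) + 3)*(-2))/6 = (((8 - 4*d - 2*d + d²) + 3)*(-2))/6 = (((8 + d² - 6*d) + 3)*(-2))/6 = ((11 + d² - 6*d)*(-2))/6 = (-22 - 2*d² + 12*d)/6 = -11/3 + 2*d - d²/3)
(-3096 + 483) + D(39) = (-3096 + 483) + (-11/3 + 2*39 - ⅓*39²) = -2613 + (-11/3 + 78 - ⅓*1521) = -2613 + (-11/3 + 78 - 507) = -2613 - 1298/3 = -9137/3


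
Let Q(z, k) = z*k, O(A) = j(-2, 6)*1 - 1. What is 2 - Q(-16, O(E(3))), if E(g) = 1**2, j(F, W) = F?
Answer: -46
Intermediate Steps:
E(g) = 1
O(A) = -3 (O(A) = -2*1 - 1 = -2 - 1 = -3)
Q(z, k) = k*z
2 - Q(-16, O(E(3))) = 2 - (-3)*(-16) = 2 - 1*48 = 2 - 48 = -46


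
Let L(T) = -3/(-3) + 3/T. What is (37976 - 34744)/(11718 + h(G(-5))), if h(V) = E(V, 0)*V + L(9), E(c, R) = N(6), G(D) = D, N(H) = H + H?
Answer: 4848/17489 ≈ 0.27720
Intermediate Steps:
N(H) = 2*H
L(T) = 1 + 3/T (L(T) = -3*(-⅓) + 3/T = 1 + 3/T)
E(c, R) = 12 (E(c, R) = 2*6 = 12)
h(V) = 4/3 + 12*V (h(V) = 12*V + (3 + 9)/9 = 12*V + (⅑)*12 = 12*V + 4/3 = 4/3 + 12*V)
(37976 - 34744)/(11718 + h(G(-5))) = (37976 - 34744)/(11718 + (4/3 + 12*(-5))) = 3232/(11718 + (4/3 - 60)) = 3232/(11718 - 176/3) = 3232/(34978/3) = 3232*(3/34978) = 4848/17489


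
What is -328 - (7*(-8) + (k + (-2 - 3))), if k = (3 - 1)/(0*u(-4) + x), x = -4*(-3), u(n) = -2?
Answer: -1603/6 ≈ -267.17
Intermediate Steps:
x = 12
k = ⅙ (k = (3 - 1)/(0*(-2) + 12) = 2/(0 + 12) = 2/12 = 2*(1/12) = ⅙ ≈ 0.16667)
-328 - (7*(-8) + (k + (-2 - 3))) = -328 - (7*(-8) + (⅙ + (-2 - 3))) = -328 - (-56 + (⅙ - 5)) = -328 - (-56 - 29/6) = -328 - 1*(-365/6) = -328 + 365/6 = -1603/6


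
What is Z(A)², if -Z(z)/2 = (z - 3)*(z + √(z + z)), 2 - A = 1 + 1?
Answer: 0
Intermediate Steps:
A = 0 (A = 2 - (1 + 1) = 2 - 1*2 = 2 - 2 = 0)
Z(z) = -2*(-3 + z)*(z + √2*√z) (Z(z) = -2*(z - 3)*(z + √(z + z)) = -2*(-3 + z)*(z + √(2*z)) = -2*(-3 + z)*(z + √2*√z))
Z(A)² = (-2*0² + 6*0 - 2*√2*0^(3/2) + 6*√2*√0)² = (-2*0 + 0 - 2*√2*0 + 6*√2*0)² = (0 + 0 + 0 + 0)² = 0² = 0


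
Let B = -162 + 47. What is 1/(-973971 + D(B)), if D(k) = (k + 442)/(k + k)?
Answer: -230/224013657 ≈ -1.0267e-6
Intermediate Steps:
B = -115
D(k) = (442 + k)/(2*k) (D(k) = (442 + k)/((2*k)) = (442 + k)*(1/(2*k)) = (442 + k)/(2*k))
1/(-973971 + D(B)) = 1/(-973971 + (1/2)*(442 - 115)/(-115)) = 1/(-973971 + (1/2)*(-1/115)*327) = 1/(-973971 - 327/230) = 1/(-224013657/230) = -230/224013657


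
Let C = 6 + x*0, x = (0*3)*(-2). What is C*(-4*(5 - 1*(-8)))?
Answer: -312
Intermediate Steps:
x = 0 (x = 0*(-2) = 0)
C = 6 (C = 6 + 0*0 = 6 + 0 = 6)
C*(-4*(5 - 1*(-8))) = 6*(-4*(5 - 1*(-8))) = 6*(-4*(5 + 8)) = 6*(-4*13) = 6*(-52) = -312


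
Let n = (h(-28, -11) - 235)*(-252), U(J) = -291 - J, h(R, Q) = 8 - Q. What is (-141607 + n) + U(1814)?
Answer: -89280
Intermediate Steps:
n = 54432 (n = ((8 - 1*(-11)) - 235)*(-252) = ((8 + 11) - 235)*(-252) = (19 - 235)*(-252) = -216*(-252) = 54432)
(-141607 + n) + U(1814) = (-141607 + 54432) + (-291 - 1*1814) = -87175 + (-291 - 1814) = -87175 - 2105 = -89280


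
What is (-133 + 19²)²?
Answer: 51984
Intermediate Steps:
(-133 + 19²)² = (-133 + 361)² = 228² = 51984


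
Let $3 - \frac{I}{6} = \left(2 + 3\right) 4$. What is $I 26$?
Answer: $-2652$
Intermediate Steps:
$I = -102$ ($I = 18 - 6 \left(2 + 3\right) 4 = 18 - 6 \cdot 5 \cdot 4 = 18 - 120 = -102$)
$I 26 = \left(-102\right) 26 = -2652$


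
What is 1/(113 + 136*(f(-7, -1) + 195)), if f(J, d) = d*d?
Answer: 1/26769 ≈ 3.7357e-5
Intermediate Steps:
f(J, d) = d²
1/(113 + 136*(f(-7, -1) + 195)) = 1/(113 + 136*((-1)² + 195)) = 1/(113 + 136*(1 + 195)) = 1/(113 + 136*196) = 1/(113 + 26656) = 1/26769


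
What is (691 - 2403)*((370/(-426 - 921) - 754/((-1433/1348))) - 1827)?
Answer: 3694528122256/1930251 ≈ 1.9140e+6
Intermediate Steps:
(691 - 2403)*((370/(-426 - 921) - 754/((-1433/1348))) - 1827) = -1712*((370/(-1347) - 754/((-1433*1/1348))) - 1827) = -1712*((370*(-1/1347) - 754/(-1433/1348)) - 1827) = -1712*((-370/1347 - 754*(-1348/1433)) - 1827) = -1712*((-370/1347 + 1016392/1433) - 1827) = -1712*(1368549814/1930251 - 1827) = -1712*(-2158018763/1930251) = 3694528122256/1930251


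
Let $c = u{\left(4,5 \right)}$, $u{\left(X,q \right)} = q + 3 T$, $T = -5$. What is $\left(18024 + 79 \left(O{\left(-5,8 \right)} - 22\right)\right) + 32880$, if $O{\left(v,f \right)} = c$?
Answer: $48376$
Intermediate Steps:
$u{\left(X,q \right)} = -15 + q$ ($u{\left(X,q \right)} = q + 3 \left(-5\right) = q - 15 = -15 + q$)
$c = -10$ ($c = -15 + 5 = -10$)
$O{\left(v,f \right)} = -10$
$\left(18024 + 79 \left(O{\left(-5,8 \right)} - 22\right)\right) + 32880 = \left(18024 + 79 \left(-10 - 22\right)\right) + 32880 = \left(18024 + 79 \left(-32\right)\right) + 32880 = \left(18024 - 2528\right) + 32880 = 15496 + 32880 = 48376$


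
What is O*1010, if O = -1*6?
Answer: -6060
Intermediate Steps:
O = -6
O*1010 = -6*1010 = -6060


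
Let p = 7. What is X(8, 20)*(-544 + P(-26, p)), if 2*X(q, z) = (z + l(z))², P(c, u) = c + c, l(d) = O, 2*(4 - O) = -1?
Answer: -357749/2 ≈ -1.7887e+5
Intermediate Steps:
O = 9/2 (O = 4 - ½*(-1) = 4 + ½ = 9/2 ≈ 4.5000)
l(d) = 9/2
P(c, u) = 2*c
X(q, z) = (9/2 + z)²/2 (X(q, z) = (z + 9/2)²/2 = (9/2 + z)²/2)
X(8, 20)*(-544 + P(-26, p)) = ((9 + 2*20)²/8)*(-544 + 2*(-26)) = ((9 + 40)²/8)*(-544 - 52) = ((⅛)*49²)*(-596) = ((⅛)*2401)*(-596) = (2401/8)*(-596) = -357749/2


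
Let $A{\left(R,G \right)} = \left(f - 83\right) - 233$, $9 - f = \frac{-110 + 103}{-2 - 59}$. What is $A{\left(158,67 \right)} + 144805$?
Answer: $\frac{8814371}{61} \approx 1.445 \cdot 10^{5}$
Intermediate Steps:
$f = \frac{542}{61}$ ($f = 9 - \frac{-110 + 103}{-2 - 59} = 9 - - \frac{7}{-61} = 9 - \left(-7\right) \left(- \frac{1}{61}\right) = 9 - \frac{7}{61} = \frac{542}{61} \approx 8.8852$)
$A{\left(R,G \right)} = - \frac{18734}{61}$ ($A{\left(R,G \right)} = \left(\frac{542}{61} - 83\right) - 233 = - \frac{4521}{61} - 233 = - \frac{18734}{61}$)
$A{\left(158,67 \right)} + 144805 = - \frac{18734}{61} + 144805 = \frac{8814371}{61}$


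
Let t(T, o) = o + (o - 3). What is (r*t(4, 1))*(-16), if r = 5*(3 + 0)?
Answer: 240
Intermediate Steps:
t(T, o) = -3 + 2*o (t(T, o) = o + (-3 + o) = -3 + 2*o)
r = 15 (r = 5*3 = 15)
(r*t(4, 1))*(-16) = (15*(-3 + 2*1))*(-16) = (15*(-3 + 2))*(-16) = (15*(-1))*(-16) = -15*(-16) = 240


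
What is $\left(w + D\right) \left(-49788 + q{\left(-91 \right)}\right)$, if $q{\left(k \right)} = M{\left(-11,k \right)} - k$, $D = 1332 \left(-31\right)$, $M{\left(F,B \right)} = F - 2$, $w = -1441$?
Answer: $2124257430$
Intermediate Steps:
$M{\left(F,B \right)} = -2 + F$ ($M{\left(F,B \right)} = F - 2 = -2 + F$)
$D = -41292$
$q{\left(k \right)} = -13 - k$ ($q{\left(k \right)} = \left(-2 - 11\right) - k = -13 - k$)
$\left(w + D\right) \left(-49788 + q{\left(-91 \right)}\right) = \left(-1441 - 41292\right) \left(-49788 - -78\right) = - 42733 \left(-49788 + \left(-13 + 91\right)\right) = - 42733 \left(-49788 + 78\right) = \left(-42733\right) \left(-49710\right) = 2124257430$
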